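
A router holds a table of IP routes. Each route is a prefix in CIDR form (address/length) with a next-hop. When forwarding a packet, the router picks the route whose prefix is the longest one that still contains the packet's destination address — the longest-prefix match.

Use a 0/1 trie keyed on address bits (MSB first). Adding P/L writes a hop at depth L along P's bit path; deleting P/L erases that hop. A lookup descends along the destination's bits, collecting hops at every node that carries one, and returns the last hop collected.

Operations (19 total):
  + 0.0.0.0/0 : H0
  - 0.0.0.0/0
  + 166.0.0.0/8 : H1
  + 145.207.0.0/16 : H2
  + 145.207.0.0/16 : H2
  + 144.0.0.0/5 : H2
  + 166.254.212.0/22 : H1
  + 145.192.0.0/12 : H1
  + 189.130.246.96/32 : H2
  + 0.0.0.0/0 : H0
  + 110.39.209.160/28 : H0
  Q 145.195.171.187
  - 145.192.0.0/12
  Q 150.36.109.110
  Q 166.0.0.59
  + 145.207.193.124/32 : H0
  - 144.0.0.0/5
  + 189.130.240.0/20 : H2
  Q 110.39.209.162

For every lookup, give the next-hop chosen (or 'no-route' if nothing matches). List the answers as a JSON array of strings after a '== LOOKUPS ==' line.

Apply in order:
  + 0.0.0.0/0 (H0) depth=0
  - 0.0.0.0/0 clear@0
  + 166.0.0.0/8 (H1) depth=8
  + 145.207.0.0/16 (H2) depth=16
  + 145.207.0.0/16 (H2) depth=16
  + 144.0.0.0/5 (H2) depth=5
  + 166.254.212.0/22 (H1) depth=22
  + 145.192.0.0/12 (H1) depth=12
  + 189.130.246.96/32 (H2) depth=32
  + 0.0.0.0/0 (H0) depth=0
  + 110.39.209.160/28 (H0) depth=28
  ? 145.195.171.187  path d0:H0→d1:-→d2:-→d3:-→d4:-→d5:H2→d6:-→d7:-→d8:-→d9:-→d10:-→d11:-→d12:H1  best=H1
  - 145.192.0.0/12 clear@12
  ? 150.36.109.110  path d0:H0→d1:-→d2:-→d3:-→d4:-→d5:H2  best=H2
  ? 166.0.0.59  path d0:H0→d1:-→d2:-→d3:-→d4:-→d5:-→d6:-→d7:-→d8:H1  best=H1
  + 145.207.193.124/32 (H0) depth=32
  - 144.0.0.0/5 clear@5
  + 189.130.240.0/20 (H2) depth=20
  ? 110.39.209.162  path d0:H0→d1:-→d2:-→d3:-→d4:-→d5:-→d6:-→d7:-→d8:-→d9:-→d10:-→d11:-→d12:-→d13:-→d14:-→d15:-→d16:-→d17:-→d18:-→d19:-→d20:-→d21:-→d22:-→d23:-→d24:-→d25:-→d26:-→d27:-→d28:H0  best=H0

== LOOKUPS ==
["H1","H2","H1","H0"]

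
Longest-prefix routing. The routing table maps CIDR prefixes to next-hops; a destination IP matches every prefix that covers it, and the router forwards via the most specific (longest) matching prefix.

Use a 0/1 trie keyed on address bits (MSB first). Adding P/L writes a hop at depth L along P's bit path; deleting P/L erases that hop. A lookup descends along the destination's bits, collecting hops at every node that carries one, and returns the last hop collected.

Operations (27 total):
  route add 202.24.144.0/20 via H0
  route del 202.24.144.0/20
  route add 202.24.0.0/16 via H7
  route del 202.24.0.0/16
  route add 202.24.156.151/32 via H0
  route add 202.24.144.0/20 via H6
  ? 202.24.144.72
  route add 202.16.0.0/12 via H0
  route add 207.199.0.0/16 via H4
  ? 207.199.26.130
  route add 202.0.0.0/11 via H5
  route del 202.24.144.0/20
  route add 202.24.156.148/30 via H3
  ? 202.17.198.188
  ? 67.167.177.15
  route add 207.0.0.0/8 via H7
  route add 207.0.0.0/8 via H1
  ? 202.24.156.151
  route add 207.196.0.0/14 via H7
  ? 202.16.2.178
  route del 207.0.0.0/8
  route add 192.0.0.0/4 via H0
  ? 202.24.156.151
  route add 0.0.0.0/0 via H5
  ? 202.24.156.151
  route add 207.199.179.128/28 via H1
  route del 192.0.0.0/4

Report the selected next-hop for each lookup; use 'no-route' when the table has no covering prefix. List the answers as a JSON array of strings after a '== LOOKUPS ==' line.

Trace:
  + 202.24.144.0/20 (H0) depth=20
  del 202.24.144.0/20 (clear depth 20)
  + 202.24.0.0/16 (H7) depth=16
  del 202.24.0.0/16 (clear depth 16)
  + 202.24.156.151/32 (H0) depth=32
  + 202.24.144.0/20 (H6) depth=20
  lookup 202.24.144.72: bits 11001010000110001001 walk d0:-→d1:-→d2:-→d3:-→d4:-→d5:-→d6:-→d7:-→d8:-→d9:-→d10:-→d11:-→d12:-→d13:-→d14:-→d15:-→d16:-→d17:-→d18:-→d19:-→d20:H6 -> H6
  + 202.16.0.0/12 (H0) depth=12
  + 207.199.0.0/16 (H4) depth=16
  lookup 207.199.26.130: bits 1100111111000111 walk d0:-→d1:-→d2:-→d3:-→d4:-→d5:-→d6:-→d7:-→d8:-→d9:-→d10:-→d11:-→d12:-→d13:-→d14:-→d15:-→d16:H4 -> H4
  + 202.0.0.0/11 (H5) depth=11
  del 202.24.144.0/20 (clear depth 20)
  + 202.24.156.148/30 (H3) depth=30
  lookup 202.17.198.188: bits 110010100001 walk d0:-→d1:-→d2:-→d3:-→d4:-→d5:-→d6:-→d7:-→d8:-→d9:-→d10:-→d11:H5→d12:H0 -> H0
  lookup 67.167.177.15: bits ε walk d0:- -> no-route
  + 207.0.0.0/8 (H7) depth=8
  + 207.0.0.0/8 (H1) depth=8
  lookup 202.24.156.151: bits 11001010000110001001110010010111 walk d0:-→d1:-→d2:-→d3:-→d4:-→d5:-→d6:-→d7:-→d8:-→d9:-→d10:-→d11:H5→d12:H0→d13:-→d14:-→d15:-→d16:-→d17:-→d18:-→d19:-→d20:-→d21:-→d22:-→d23:-→d24:-→d25:-→d26:-→d27:-→d28:-→d29:-→d30:H3→d31:-→d32:H0 -> H0
  + 207.196.0.0/14 (H7) depth=14
  lookup 202.16.2.178: bits 110010100001 walk d0:-→d1:-→d2:-→d3:-→d4:-→d5:-→d6:-→d7:-→d8:-→d9:-→d10:-→d11:H5→d12:H0 -> H0
  del 207.0.0.0/8 (clear depth 8)
  + 192.0.0.0/4 (H0) depth=4
  lookup 202.24.156.151: bits 11001010000110001001110010010111 walk d0:-→d1:-→d2:-→d3:-→d4:H0→d5:-→d6:-→d7:-→d8:-→d9:-→d10:-→d11:H5→d12:H0→d13:-→d14:-→d15:-→d16:-→d17:-→d18:-→d19:-→d20:-→d21:-→d22:-→d23:-→d24:-→d25:-→d26:-→d27:-→d28:-→d29:-→d30:H3→d31:-→d32:H0 -> H0
  + 0.0.0.0/0 (H5) depth=0
  lookup 202.24.156.151: bits 11001010000110001001110010010111 walk d0:H5→d1:-→d2:-→d3:-→d4:H0→d5:-→d6:-→d7:-→d8:-→d9:-→d10:-→d11:H5→d12:H0→d13:-→d14:-→d15:-→d16:-→d17:-→d18:-→d19:-→d20:-→d21:-→d22:-→d23:-→d24:-→d25:-→d26:-→d27:-→d28:-→d29:-→d30:H3→d31:-→d32:H0 -> H0
  + 207.199.179.128/28 (H1) depth=28
  del 192.0.0.0/4 (clear depth 4)

== LOOKUPS ==
["H6","H4","H0","no-route","H0","H0","H0","H0"]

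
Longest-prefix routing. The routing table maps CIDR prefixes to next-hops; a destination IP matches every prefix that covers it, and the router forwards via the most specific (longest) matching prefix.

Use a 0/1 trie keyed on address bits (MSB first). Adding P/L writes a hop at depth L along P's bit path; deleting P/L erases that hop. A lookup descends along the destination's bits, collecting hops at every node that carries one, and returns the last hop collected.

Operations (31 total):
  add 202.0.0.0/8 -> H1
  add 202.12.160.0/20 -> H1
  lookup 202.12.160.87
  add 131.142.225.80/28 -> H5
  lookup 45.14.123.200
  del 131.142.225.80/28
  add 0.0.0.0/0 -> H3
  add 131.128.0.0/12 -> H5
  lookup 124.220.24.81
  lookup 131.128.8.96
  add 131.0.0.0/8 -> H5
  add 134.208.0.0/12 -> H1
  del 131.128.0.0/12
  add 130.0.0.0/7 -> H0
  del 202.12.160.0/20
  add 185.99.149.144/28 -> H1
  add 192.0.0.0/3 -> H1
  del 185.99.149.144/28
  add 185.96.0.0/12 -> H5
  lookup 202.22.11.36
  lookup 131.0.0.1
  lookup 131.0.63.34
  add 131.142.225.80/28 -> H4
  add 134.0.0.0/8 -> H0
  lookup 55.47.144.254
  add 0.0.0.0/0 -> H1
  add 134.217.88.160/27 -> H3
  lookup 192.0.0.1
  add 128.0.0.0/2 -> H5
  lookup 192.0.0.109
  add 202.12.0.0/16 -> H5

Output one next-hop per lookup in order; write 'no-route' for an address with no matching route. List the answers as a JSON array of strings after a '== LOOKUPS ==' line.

Trace:
  add 202.0.0.0/8 -> H1 at depth 8
  add 202.12.160.0/20 -> H1 at depth 20
  Q 202.12.160.87: descend 11001010000011001010 ; hops seen [H1,H1] ; pick H1
  add 131.142.225.80/28 -> H5 at depth 28
  Q 45.14.123.200: descend ε ; hops seen [∅] ; pick no-route
  del 131.142.225.80/28 (clear depth 28)
  add 0.0.0.0/0 -> H3 at depth 0
  add 131.128.0.0/12 -> H5 at depth 12
  Q 124.220.24.81: descend ε ; hops seen [H3] ; pick H3
  Q 131.128.8.96: descend 100000111000 ; hops seen [H3,H5] ; pick H5
  add 131.0.0.0/8 -> H5 at depth 8
  add 134.208.0.0/12 -> H1 at depth 12
  del 131.128.0.0/12 (clear depth 12)
  add 130.0.0.0/7 -> H0 at depth 7
  del 202.12.160.0/20 (clear depth 20)
  add 185.99.149.144/28 -> H1 at depth 28
  add 192.0.0.0/3 -> H1 at depth 3
  del 185.99.149.144/28 (clear depth 28)
  add 185.96.0.0/12 -> H5 at depth 12
  Q 202.22.11.36: descend 11001010000 ; hops seen [H3,H1,H1] ; pick H1
  Q 131.0.0.1: descend 10000011 ; hops seen [H3,H0,H5] ; pick H5
  Q 131.0.63.34: descend 10000011 ; hops seen [H3,H0,H5] ; pick H5
  add 131.142.225.80/28 -> H4 at depth 28
  add 134.0.0.0/8 -> H0 at depth 8
  Q 55.47.144.254: descend ε ; hops seen [H3] ; pick H3
  add 0.0.0.0/0 -> H1 at depth 0
  add 134.217.88.160/27 -> H3 at depth 27
  Q 192.0.0.1: descend 1100 ; hops seen [H1,H1] ; pick H1
  add 128.0.0.0/2 -> H5 at depth 2
  Q 192.0.0.109: descend 1100 ; hops seen [H1,H1] ; pick H1
  add 202.12.0.0/16 -> H5 at depth 16

== LOOKUPS ==
["H1","no-route","H3","H5","H1","H5","H5","H3","H1","H1"]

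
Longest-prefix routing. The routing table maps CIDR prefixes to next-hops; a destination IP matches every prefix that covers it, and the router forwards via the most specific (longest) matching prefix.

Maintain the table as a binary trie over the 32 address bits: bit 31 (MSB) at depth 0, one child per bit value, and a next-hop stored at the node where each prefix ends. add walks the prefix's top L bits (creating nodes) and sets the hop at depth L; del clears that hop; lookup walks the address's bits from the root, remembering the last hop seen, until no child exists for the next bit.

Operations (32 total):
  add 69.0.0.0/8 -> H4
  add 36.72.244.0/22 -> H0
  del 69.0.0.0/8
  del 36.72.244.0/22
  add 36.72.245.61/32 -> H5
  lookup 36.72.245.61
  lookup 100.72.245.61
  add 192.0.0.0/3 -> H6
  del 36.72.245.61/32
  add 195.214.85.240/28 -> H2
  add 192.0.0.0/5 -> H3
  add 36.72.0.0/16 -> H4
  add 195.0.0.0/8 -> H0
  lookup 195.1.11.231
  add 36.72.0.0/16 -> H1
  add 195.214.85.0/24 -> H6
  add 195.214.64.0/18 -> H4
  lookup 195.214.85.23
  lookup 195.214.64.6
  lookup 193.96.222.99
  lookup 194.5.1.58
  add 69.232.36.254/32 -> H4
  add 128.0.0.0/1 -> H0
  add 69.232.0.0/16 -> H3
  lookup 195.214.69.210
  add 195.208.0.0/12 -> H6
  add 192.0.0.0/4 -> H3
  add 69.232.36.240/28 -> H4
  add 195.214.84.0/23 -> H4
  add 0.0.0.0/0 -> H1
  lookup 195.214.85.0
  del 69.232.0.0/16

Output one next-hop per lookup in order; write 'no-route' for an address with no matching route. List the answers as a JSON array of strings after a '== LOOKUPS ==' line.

Apply in order:
  + 69.0.0.0/8 (H4) depth=8
  + 36.72.244.0/22 (H0) depth=22
  del 69.0.0.0/8 (clear depth 8)
  del 36.72.244.0/22 (clear depth 22)
  + 36.72.245.61/32 (H5) depth=32
  Q 36.72.245.61: descend 00100100010010001111010100111101 ; hops seen [H5] ; pick H5
  Q 100.72.245.61: descend 01 ; hops seen [∅] ; pick no-route
  + 192.0.0.0/3 (H6) depth=3
  del 36.72.245.61/32 (clear depth 32)
  + 195.214.85.240/28 (H2) depth=28
  + 192.0.0.0/5 (H3) depth=5
  + 36.72.0.0/16 (H4) depth=16
  + 195.0.0.0/8 (H0) depth=8
  Q 195.1.11.231: descend 11000011 ; hops seen [H6,H3,H0] ; pick H0
  + 36.72.0.0/16 (H1) depth=16
  + 195.214.85.0/24 (H6) depth=24
  + 195.214.64.0/18 (H4) depth=18
  Q 195.214.85.23: descend 110000111101011001010101 ; hops seen [H6,H3,H0,H4,H6] ; pick H6
  Q 195.214.64.6: descend 1100001111010110010 ; hops seen [H6,H3,H0,H4] ; pick H4
  Q 193.96.222.99: descend 110000 ; hops seen [H6,H3] ; pick H3
  Q 194.5.1.58: descend 1100001 ; hops seen [H6,H3] ; pick H3
  + 69.232.36.254/32 (H4) depth=32
  + 128.0.0.0/1 (H0) depth=1
  + 69.232.0.0/16 (H3) depth=16
  Q 195.214.69.210: descend 1100001111010110010 ; hops seen [H0,H6,H3,H0,H4] ; pick H4
  + 195.208.0.0/12 (H6) depth=12
  + 192.0.0.0/4 (H3) depth=4
  + 69.232.36.240/28 (H4) depth=28
  + 195.214.84.0/23 (H4) depth=23
  + 0.0.0.0/0 (H1) depth=0
  Q 195.214.85.0: descend 110000111101011001010101 ; hops seen [H1,H0,H6,H3,H3,H0,H6,H4,H4,H6] ; pick H6
  del 69.232.0.0/16 (clear depth 16)

== LOOKUPS ==
["H5","no-route","H0","H6","H4","H3","H3","H4","H6"]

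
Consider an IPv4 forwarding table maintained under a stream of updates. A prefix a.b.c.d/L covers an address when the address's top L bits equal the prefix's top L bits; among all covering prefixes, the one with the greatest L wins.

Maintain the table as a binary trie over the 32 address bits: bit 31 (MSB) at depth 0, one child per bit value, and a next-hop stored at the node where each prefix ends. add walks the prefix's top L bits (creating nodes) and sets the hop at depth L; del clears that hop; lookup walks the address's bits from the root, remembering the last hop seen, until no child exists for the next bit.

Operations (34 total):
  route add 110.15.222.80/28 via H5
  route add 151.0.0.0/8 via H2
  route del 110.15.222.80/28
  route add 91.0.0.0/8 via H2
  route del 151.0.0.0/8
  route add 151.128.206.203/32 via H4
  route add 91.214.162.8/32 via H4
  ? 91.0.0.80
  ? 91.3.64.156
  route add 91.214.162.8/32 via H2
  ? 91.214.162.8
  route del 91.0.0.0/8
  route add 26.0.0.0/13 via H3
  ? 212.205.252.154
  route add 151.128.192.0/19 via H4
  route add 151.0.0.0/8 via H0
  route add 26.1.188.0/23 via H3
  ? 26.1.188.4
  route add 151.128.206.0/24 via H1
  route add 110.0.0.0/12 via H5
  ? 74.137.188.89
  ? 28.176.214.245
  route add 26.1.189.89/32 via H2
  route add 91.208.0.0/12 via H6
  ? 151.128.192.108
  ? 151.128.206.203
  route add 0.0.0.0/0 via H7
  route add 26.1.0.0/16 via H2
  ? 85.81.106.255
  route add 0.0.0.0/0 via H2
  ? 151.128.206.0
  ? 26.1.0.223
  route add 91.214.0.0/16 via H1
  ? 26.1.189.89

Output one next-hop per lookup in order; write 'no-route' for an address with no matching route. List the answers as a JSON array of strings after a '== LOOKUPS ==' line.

Process each operation:
  add 110.15.222.80/28 -> H5 at depth 28
  add 151.0.0.0/8 -> H2 at depth 8
  del 110.15.222.80/28 (clear depth 28)
  add 91.0.0.0/8 -> H2 at depth 8
  del 151.0.0.0/8 (clear depth 8)
  add 151.128.206.203/32 -> H4 at depth 32
  add 91.214.162.8/32 -> H4 at depth 32
  lookup 91.0.0.80: bits 01011011 walk d0:-→d1:-→d2:-→d3:-→d4:-→d5:-→d6:-→d7:-→d8:H2 -> H2
  lookup 91.3.64.156: bits 01011011 walk d0:-→d1:-→d2:-→d3:-→d4:-→d5:-→d6:-→d7:-→d8:H2 -> H2
  add 91.214.162.8/32 -> H2 at depth 32
  lookup 91.214.162.8: bits 01011011110101101010001000001000 walk d0:-→d1:-→d2:-→d3:-→d4:-→d5:-→d6:-→d7:-→d8:H2→d9:-→d10:-→d11:-→d12:-→d13:-→d14:-→d15:-→d16:-→d17:-→d18:-→d19:-→d20:-→d21:-→d22:-→d23:-→d24:-→d25:-→d26:-→d27:-→d28:-→d29:-→d30:-→d31:-→d32:H2 -> H2
  del 91.0.0.0/8 (clear depth 8)
  add 26.0.0.0/13 -> H3 at depth 13
  lookup 212.205.252.154: bits 1 walk d0:-→d1:- -> no-route
  add 151.128.192.0/19 -> H4 at depth 19
  add 151.0.0.0/8 -> H0 at depth 8
  add 26.1.188.0/23 -> H3 at depth 23
  lookup 26.1.188.4: bits 00011010000000011011110 walk d0:-→d1:-→d2:-→d3:-→d4:-→d5:-→d6:-→d7:-→d8:-→d9:-→d10:-→d11:-→d12:-→d13:H3→d14:-→d15:-→d16:-→d17:-→d18:-→d19:-→d20:-→d21:-→d22:-→d23:H3 -> H3
  add 151.128.206.0/24 -> H1 at depth 24
  add 110.0.0.0/12 -> H5 at depth 12
  lookup 74.137.188.89: bits 010 walk d0:-→d1:-→d2:-→d3:- -> no-route
  lookup 28.176.214.245: bits 00011 walk d0:-→d1:-→d2:-→d3:-→d4:-→d5:- -> no-route
  add 26.1.189.89/32 -> H2 at depth 32
  add 91.208.0.0/12 -> H6 at depth 12
  lookup 151.128.192.108: bits 10010111100000001100 walk d0:-→d1:-→d2:-→d3:-→d4:-→d5:-→d6:-→d7:-→d8:H0→d9:-→d10:-→d11:-→d12:-→d13:-→d14:-→d15:-→d16:-→d17:-→d18:-→d19:H4→d20:- -> H4
  lookup 151.128.206.203: bits 10010111100000001100111011001011 walk d0:-→d1:-→d2:-→d3:-→d4:-→d5:-→d6:-→d7:-→d8:H0→d9:-→d10:-→d11:-→d12:-→d13:-→d14:-→d15:-→d16:-→d17:-→d18:-→d19:H4→d20:-→d21:-→d22:-→d23:-→d24:H1→d25:-→d26:-→d27:-→d28:-→d29:-→d30:-→d31:-→d32:H4 -> H4
  add 0.0.0.0/0 -> H7 at depth 0
  add 26.1.0.0/16 -> H2 at depth 16
  lookup 85.81.106.255: bits 0101 walk d0:H7→d1:-→d2:-→d3:-→d4:- -> H7
  add 0.0.0.0/0 -> H2 at depth 0
  lookup 151.128.206.0: bits 100101111000000011001110 walk d0:H2→d1:-→d2:-→d3:-→d4:-→d5:-→d6:-→d7:-→d8:H0→d9:-→d10:-→d11:-→d12:-→d13:-→d14:-→d15:-→d16:-→d17:-→d18:-→d19:H4→d20:-→d21:-→d22:-→d23:-→d24:H1 -> H1
  lookup 26.1.0.223: bits 0001101000000001 walk d0:H2→d1:-→d2:-→d3:-→d4:-→d5:-→d6:-→d7:-→d8:-→d9:-→d10:-→d11:-→d12:-→d13:H3→d14:-→d15:-→d16:H2 -> H2
  add 91.214.0.0/16 -> H1 at depth 16
  lookup 26.1.189.89: bits 00011010000000011011110101011001 walk d0:H2→d1:-→d2:-→d3:-→d4:-→d5:-→d6:-→d7:-→d8:-→d9:-→d10:-→d11:-→d12:-→d13:H3→d14:-→d15:-→d16:H2→d17:-→d18:-→d19:-→d20:-→d21:-→d22:-→d23:H3→d24:-→d25:-→d26:-→d27:-→d28:-→d29:-→d30:-→d31:-→d32:H2 -> H2

== LOOKUPS ==
["H2","H2","H2","no-route","H3","no-route","no-route","H4","H4","H7","H1","H2","H2"]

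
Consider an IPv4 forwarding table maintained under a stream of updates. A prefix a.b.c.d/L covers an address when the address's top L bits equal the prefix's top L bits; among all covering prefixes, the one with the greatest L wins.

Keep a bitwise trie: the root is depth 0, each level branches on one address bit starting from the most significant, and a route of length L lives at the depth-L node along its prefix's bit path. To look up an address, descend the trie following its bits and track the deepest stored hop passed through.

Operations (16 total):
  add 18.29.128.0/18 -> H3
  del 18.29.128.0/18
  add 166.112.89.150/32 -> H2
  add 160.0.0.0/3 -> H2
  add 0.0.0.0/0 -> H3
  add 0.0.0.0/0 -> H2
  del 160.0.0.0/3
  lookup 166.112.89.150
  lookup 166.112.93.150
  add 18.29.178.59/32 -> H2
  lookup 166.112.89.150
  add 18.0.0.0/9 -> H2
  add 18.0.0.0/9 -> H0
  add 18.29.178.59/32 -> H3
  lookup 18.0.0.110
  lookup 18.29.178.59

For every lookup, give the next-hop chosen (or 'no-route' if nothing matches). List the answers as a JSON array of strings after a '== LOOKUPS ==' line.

Trace:
  + 18.29.128.0/18 (H3) depth=18
  - 18.29.128.0/18 clear@18
  + 166.112.89.150/32 (H2) depth=32
  + 160.0.0.0/3 (H2) depth=3
  + 0.0.0.0/0 (H3) depth=0
  + 0.0.0.0/0 (H2) depth=0
  - 160.0.0.0/3 clear@3
  Q 166.112.89.150: descend 10100110011100000101100110010110 ; hops seen [H2,H2] ; pick H2
  Q 166.112.93.150: descend 101001100111000001011 ; hops seen [H2] ; pick H2
  + 18.29.178.59/32 (H2) depth=32
  Q 166.112.89.150: descend 10100110011100000101100110010110 ; hops seen [H2,H2] ; pick H2
  + 18.0.0.0/9 (H2) depth=9
  + 18.0.0.0/9 (H0) depth=9
  + 18.29.178.59/32 (H3) depth=32
  Q 18.0.0.110: descend 00010010000 ; hops seen [H2,H0] ; pick H0
  Q 18.29.178.59: descend 00010010000111011011001000111011 ; hops seen [H2,H0,H3] ; pick H3

== LOOKUPS ==
["H2","H2","H2","H0","H3"]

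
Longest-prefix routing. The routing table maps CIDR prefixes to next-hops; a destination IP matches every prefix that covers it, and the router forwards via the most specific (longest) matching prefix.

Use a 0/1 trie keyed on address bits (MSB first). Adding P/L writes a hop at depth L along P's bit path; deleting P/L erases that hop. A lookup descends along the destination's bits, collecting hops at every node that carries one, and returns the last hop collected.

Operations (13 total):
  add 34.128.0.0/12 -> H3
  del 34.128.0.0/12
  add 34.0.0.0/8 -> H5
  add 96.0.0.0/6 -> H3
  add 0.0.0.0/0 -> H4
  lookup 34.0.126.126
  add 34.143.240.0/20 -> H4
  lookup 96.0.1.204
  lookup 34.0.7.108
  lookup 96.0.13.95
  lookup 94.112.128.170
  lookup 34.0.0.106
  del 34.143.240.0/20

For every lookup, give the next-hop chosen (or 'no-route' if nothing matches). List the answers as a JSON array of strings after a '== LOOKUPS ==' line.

Apply in order:
  + 34.128.0.0/12 (H3) depth=12
  - 34.128.0.0/12 clear@12
  + 34.0.0.0/8 (H5) depth=8
  + 96.0.0.0/6 (H3) depth=6
  + 0.0.0.0/0 (H4) depth=0
  Q 34.0.126.126: descend 00100010 ; hops seen [H4,H5] ; pick H5
  + 34.143.240.0/20 (H4) depth=20
  Q 96.0.1.204: descend 011000 ; hops seen [H4,H3] ; pick H3
  Q 34.0.7.108: descend 00100010 ; hops seen [H4,H5] ; pick H5
  Q 96.0.13.95: descend 011000 ; hops seen [H4,H3] ; pick H3
  Q 94.112.128.170: descend 01 ; hops seen [H4] ; pick H4
  Q 34.0.0.106: descend 00100010 ; hops seen [H4,H5] ; pick H5
  - 34.143.240.0/20 clear@20

== LOOKUPS ==
["H5","H3","H5","H3","H4","H5"]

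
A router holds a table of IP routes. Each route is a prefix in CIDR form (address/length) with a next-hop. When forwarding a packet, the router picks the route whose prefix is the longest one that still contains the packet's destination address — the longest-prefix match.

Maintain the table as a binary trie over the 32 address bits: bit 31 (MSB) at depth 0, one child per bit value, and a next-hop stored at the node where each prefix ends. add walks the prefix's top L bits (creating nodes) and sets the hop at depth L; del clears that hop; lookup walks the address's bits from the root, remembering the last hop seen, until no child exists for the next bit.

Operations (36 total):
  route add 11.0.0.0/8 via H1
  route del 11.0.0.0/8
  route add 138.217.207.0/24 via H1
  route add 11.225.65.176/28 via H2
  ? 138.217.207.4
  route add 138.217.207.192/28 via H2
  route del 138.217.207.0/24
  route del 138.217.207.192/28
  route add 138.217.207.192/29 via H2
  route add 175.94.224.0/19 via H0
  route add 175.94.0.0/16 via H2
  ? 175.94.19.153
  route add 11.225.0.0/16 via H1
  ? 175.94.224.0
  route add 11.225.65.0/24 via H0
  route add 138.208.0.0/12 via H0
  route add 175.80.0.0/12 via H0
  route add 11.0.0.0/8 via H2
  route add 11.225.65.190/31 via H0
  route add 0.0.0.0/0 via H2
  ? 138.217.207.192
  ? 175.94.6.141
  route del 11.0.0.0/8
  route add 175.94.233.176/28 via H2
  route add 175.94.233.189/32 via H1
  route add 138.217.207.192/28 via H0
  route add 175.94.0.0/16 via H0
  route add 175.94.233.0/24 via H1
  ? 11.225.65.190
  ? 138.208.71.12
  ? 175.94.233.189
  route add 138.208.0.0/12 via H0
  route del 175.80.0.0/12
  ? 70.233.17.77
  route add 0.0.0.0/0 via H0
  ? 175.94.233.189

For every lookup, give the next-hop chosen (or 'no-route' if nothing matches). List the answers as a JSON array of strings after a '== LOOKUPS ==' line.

Apply in order:
  add 11.0.0.0/8 -> H1 at depth 8
  del 11.0.0.0/8 (clear depth 8)
  add 138.217.207.0/24 -> H1 at depth 24
  add 11.225.65.176/28 -> H2 at depth 28
  Q 138.217.207.4: descend 100010101101100111001111 ; hops seen [H1] ; pick H1
  add 138.217.207.192/28 -> H2 at depth 28
  del 138.217.207.0/24 (clear depth 24)
  del 138.217.207.192/28 (clear depth 28)
  add 138.217.207.192/29 -> H2 at depth 29
  add 175.94.224.0/19 -> H0 at depth 19
  add 175.94.0.0/16 -> H2 at depth 16
  Q 175.94.19.153: descend 1010111101011110 ; hops seen [H2] ; pick H2
  add 11.225.0.0/16 -> H1 at depth 16
  Q 175.94.224.0: descend 1010111101011110111 ; hops seen [H2,H0] ; pick H0
  add 11.225.65.0/24 -> H0 at depth 24
  add 138.208.0.0/12 -> H0 at depth 12
  add 175.80.0.0/12 -> H0 at depth 12
  add 11.0.0.0/8 -> H2 at depth 8
  add 11.225.65.190/31 -> H0 at depth 31
  add 0.0.0.0/0 -> H2 at depth 0
  Q 138.217.207.192: descend 10001010110110011100111111000 ; hops seen [H2,H0,H2] ; pick H2
  Q 175.94.6.141: descend 1010111101011110 ; hops seen [H2,H0,H2] ; pick H2
  del 11.0.0.0/8 (clear depth 8)
  add 175.94.233.176/28 -> H2 at depth 28
  add 175.94.233.189/32 -> H1 at depth 32
  add 138.217.207.192/28 -> H0 at depth 28
  add 175.94.0.0/16 -> H0 at depth 16
  add 175.94.233.0/24 -> H1 at depth 24
  Q 11.225.65.190: descend 0000101111100001010000011011111 ; hops seen [H2,H1,H0,H2,H0] ; pick H0
  Q 138.208.71.12: descend 100010101101 ; hops seen [H2,H0] ; pick H0
  Q 175.94.233.189: descend 10101111010111101110100110111101 ; hops seen [H2,H0,H0,H0,H1,H2,H1] ; pick H1
  add 138.208.0.0/12 -> H0 at depth 12
  del 175.80.0.0/12 (clear depth 12)
  Q 70.233.17.77: descend 0 ; hops seen [H2] ; pick H2
  add 0.0.0.0/0 -> H0 at depth 0
  Q 175.94.233.189: descend 10101111010111101110100110111101 ; hops seen [H0,H0,H0,H1,H2,H1] ; pick H1

== LOOKUPS ==
["H1","H2","H0","H2","H2","H0","H0","H1","H2","H1"]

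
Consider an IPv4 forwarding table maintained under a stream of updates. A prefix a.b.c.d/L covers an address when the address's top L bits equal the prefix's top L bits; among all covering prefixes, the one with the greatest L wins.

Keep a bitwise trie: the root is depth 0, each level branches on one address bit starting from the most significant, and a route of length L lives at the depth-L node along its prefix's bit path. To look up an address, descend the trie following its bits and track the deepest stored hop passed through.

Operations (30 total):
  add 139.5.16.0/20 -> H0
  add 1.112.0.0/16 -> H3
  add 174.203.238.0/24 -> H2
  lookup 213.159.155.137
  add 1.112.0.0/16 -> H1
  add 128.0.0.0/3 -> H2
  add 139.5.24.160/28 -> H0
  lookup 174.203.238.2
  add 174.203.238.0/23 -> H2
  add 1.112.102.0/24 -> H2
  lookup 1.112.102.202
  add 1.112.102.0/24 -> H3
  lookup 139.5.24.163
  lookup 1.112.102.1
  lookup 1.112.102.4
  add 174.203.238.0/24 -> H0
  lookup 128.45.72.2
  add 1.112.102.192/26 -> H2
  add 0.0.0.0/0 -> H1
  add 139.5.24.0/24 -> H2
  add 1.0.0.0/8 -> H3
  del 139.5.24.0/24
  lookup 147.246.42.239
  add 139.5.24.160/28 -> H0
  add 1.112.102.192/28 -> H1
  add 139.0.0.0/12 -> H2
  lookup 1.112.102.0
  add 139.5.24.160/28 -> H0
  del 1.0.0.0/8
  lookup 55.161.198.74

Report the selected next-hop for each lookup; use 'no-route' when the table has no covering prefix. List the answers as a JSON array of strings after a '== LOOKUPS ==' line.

Process each operation:
  add 139.5.16.0/20 -> H0 at depth 20
  add 1.112.0.0/16 -> H3 at depth 16
  add 174.203.238.0/24 -> H2 at depth 24
  lookup 213.159.155.137: bits 1 walk d0:-→d1:- -> no-route
  add 1.112.0.0/16 -> H1 at depth 16
  add 128.0.0.0/3 -> H2 at depth 3
  add 139.5.24.160/28 -> H0 at depth 28
  lookup 174.203.238.2: bits 101011101100101111101110 walk d0:-→d1:-→d2:-→d3:-→d4:-→d5:-→d6:-→d7:-→d8:-→d9:-→d10:-→d11:-→d12:-→d13:-→d14:-→d15:-→d16:-→d17:-→d18:-→d19:-→d20:-→d21:-→d22:-→d23:-→d24:H2 -> H2
  add 174.203.238.0/23 -> H2 at depth 23
  add 1.112.102.0/24 -> H2 at depth 24
  lookup 1.112.102.202: bits 000000010111000001100110 walk d0:-→d1:-→d2:-→d3:-→d4:-→d5:-→d6:-→d7:-→d8:-→d9:-→d10:-→d11:-→d12:-→d13:-→d14:-→d15:-→d16:H1→d17:-→d18:-→d19:-→d20:-→d21:-→d22:-→d23:-→d24:H2 -> H2
  add 1.112.102.0/24 -> H3 at depth 24
  lookup 139.5.24.163: bits 1000101100000101000110001010 walk d0:-→d1:-→d2:-→d3:H2→d4:-→d5:-→d6:-→d7:-→d8:-→d9:-→d10:-→d11:-→d12:-→d13:-→d14:-→d15:-→d16:-→d17:-→d18:-→d19:-→d20:H0→d21:-→d22:-→d23:-→d24:-→d25:-→d26:-→d27:-→d28:H0 -> H0
  lookup 1.112.102.1: bits 000000010111000001100110 walk d0:-→d1:-→d2:-→d3:-→d4:-→d5:-→d6:-→d7:-→d8:-→d9:-→d10:-→d11:-→d12:-→d13:-→d14:-→d15:-→d16:H1→d17:-→d18:-→d19:-→d20:-→d21:-→d22:-→d23:-→d24:H3 -> H3
  lookup 1.112.102.4: bits 000000010111000001100110 walk d0:-→d1:-→d2:-→d3:-→d4:-→d5:-→d6:-→d7:-→d8:-→d9:-→d10:-→d11:-→d12:-→d13:-→d14:-→d15:-→d16:H1→d17:-→d18:-→d19:-→d20:-→d21:-→d22:-→d23:-→d24:H3 -> H3
  add 174.203.238.0/24 -> H0 at depth 24
  lookup 128.45.72.2: bits 1000 walk d0:-→d1:-→d2:-→d3:H2→d4:- -> H2
  add 1.112.102.192/26 -> H2 at depth 26
  add 0.0.0.0/0 -> H1 at depth 0
  add 139.5.24.0/24 -> H2 at depth 24
  add 1.0.0.0/8 -> H3 at depth 8
  del 139.5.24.0/24 (clear depth 24)
  lookup 147.246.42.239: bits 100 walk d0:H1→d1:-→d2:-→d3:H2 -> H2
  add 139.5.24.160/28 -> H0 at depth 28
  add 1.112.102.192/28 -> H1 at depth 28
  add 139.0.0.0/12 -> H2 at depth 12
  lookup 1.112.102.0: bits 000000010111000001100110 walk d0:H1→d1:-→d2:-→d3:-→d4:-→d5:-→d6:-→d7:-→d8:H3→d9:-→d10:-→d11:-→d12:-→d13:-→d14:-→d15:-→d16:H1→d17:-→d18:-→d19:-→d20:-→d21:-→d22:-→d23:-→d24:H3 -> H3
  add 139.5.24.160/28 -> H0 at depth 28
  del 1.0.0.0/8 (clear depth 8)
  lookup 55.161.198.74: bits 00 walk d0:H1→d1:-→d2:- -> H1

== LOOKUPS ==
["no-route","H2","H2","H0","H3","H3","H2","H2","H3","H1"]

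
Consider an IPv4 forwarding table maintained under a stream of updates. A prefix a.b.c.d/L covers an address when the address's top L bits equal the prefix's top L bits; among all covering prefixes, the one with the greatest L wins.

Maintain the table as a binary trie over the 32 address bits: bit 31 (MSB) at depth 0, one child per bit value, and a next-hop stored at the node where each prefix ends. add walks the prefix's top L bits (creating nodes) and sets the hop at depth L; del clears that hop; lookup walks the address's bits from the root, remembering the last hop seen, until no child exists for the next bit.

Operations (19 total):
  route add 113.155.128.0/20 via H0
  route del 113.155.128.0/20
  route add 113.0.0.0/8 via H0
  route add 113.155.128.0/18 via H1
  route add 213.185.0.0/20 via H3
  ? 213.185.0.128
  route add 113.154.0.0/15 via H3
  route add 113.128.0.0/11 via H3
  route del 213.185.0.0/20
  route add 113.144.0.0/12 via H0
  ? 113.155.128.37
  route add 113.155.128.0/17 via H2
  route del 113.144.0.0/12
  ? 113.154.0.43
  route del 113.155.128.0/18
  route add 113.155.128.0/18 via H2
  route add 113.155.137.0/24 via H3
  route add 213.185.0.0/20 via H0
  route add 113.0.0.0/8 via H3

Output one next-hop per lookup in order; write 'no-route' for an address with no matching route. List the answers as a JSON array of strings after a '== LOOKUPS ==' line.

Process each operation:
  add 113.155.128.0/20 -> H0 at depth 20
  del 113.155.128.0/20 (clear depth 20)
  add 113.0.0.0/8 -> H0 at depth 8
  add 113.155.128.0/18 -> H1 at depth 18
  add 213.185.0.0/20 -> H3 at depth 20
  Q 213.185.0.128: descend 11010101101110010000 ; hops seen [H3] ; pick H3
  add 113.154.0.0/15 -> H3 at depth 15
  add 113.128.0.0/11 -> H3 at depth 11
  del 213.185.0.0/20 (clear depth 20)
  add 113.144.0.0/12 -> H0 at depth 12
  Q 113.155.128.37: descend 01110001100110111000 ; hops seen [H0,H3,H0,H3,H1] ; pick H1
  add 113.155.128.0/17 -> H2 at depth 17
  del 113.144.0.0/12 (clear depth 12)
  Q 113.154.0.43: descend 011100011001101 ; hops seen [H0,H3,H3] ; pick H3
  del 113.155.128.0/18 (clear depth 18)
  add 113.155.128.0/18 -> H2 at depth 18
  add 113.155.137.0/24 -> H3 at depth 24
  add 213.185.0.0/20 -> H0 at depth 20
  add 113.0.0.0/8 -> H3 at depth 8

== LOOKUPS ==
["H3","H1","H3"]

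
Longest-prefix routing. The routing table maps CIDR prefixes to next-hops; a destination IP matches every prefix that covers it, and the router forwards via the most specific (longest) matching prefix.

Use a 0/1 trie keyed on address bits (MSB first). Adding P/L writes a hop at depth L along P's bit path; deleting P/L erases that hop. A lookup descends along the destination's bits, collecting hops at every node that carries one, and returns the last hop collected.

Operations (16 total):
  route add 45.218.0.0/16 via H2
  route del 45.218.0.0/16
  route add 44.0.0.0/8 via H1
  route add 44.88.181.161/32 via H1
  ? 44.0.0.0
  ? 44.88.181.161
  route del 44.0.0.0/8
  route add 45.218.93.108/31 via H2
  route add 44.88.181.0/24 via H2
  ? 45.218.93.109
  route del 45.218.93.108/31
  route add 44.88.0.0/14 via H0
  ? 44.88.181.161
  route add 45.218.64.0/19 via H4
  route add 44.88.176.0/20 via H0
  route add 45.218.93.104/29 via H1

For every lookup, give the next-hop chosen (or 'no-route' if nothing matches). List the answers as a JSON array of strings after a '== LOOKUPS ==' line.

Process each operation:
  add 45.218.0.0/16 -> H2 at depth 16
  del 45.218.0.0/16 (clear depth 16)
  add 44.0.0.0/8 -> H1 at depth 8
  add 44.88.181.161/32 -> H1 at depth 32
  lookup 44.0.0.0: bits 001011000 walk d0:-→d1:-→d2:-→d3:-→d4:-→d5:-→d6:-→d7:-→d8:H1→d9:- -> H1
  lookup 44.88.181.161: bits 00101100010110001011010110100001 walk d0:-→d1:-→d2:-→d3:-→d4:-→d5:-→d6:-→d7:-→d8:H1→d9:-→d10:-→d11:-→d12:-→d13:-→d14:-→d15:-→d16:-→d17:-→d18:-→d19:-→d20:-→d21:-→d22:-→d23:-→d24:-→d25:-→d26:-→d27:-→d28:-→d29:-→d30:-→d31:-→d32:H1 -> H1
  del 44.0.0.0/8 (clear depth 8)
  add 45.218.93.108/31 -> H2 at depth 31
  add 44.88.181.0/24 -> H2 at depth 24
  lookup 45.218.93.109: bits 0010110111011010010111010110110 walk d0:-→d1:-→d2:-→d3:-→d4:-→d5:-→d6:-→d7:-→d8:-→d9:-→d10:-→d11:-→d12:-→d13:-→d14:-→d15:-→d16:-→d17:-→d18:-→d19:-→d20:-→d21:-→d22:-→d23:-→d24:-→d25:-→d26:-→d27:-→d28:-→d29:-→d30:-→d31:H2 -> H2
  del 45.218.93.108/31 (clear depth 31)
  add 44.88.0.0/14 -> H0 at depth 14
  lookup 44.88.181.161: bits 00101100010110001011010110100001 walk d0:-→d1:-→d2:-→d3:-→d4:-→d5:-→d6:-→d7:-→d8:-→d9:-→d10:-→d11:-→d12:-→d13:-→d14:H0→d15:-→d16:-→d17:-→d18:-→d19:-→d20:-→d21:-→d22:-→d23:-→d24:H2→d25:-→d26:-→d27:-→d28:-→d29:-→d30:-→d31:-→d32:H1 -> H1
  add 45.218.64.0/19 -> H4 at depth 19
  add 44.88.176.0/20 -> H0 at depth 20
  add 45.218.93.104/29 -> H1 at depth 29

== LOOKUPS ==
["H1","H1","H2","H1"]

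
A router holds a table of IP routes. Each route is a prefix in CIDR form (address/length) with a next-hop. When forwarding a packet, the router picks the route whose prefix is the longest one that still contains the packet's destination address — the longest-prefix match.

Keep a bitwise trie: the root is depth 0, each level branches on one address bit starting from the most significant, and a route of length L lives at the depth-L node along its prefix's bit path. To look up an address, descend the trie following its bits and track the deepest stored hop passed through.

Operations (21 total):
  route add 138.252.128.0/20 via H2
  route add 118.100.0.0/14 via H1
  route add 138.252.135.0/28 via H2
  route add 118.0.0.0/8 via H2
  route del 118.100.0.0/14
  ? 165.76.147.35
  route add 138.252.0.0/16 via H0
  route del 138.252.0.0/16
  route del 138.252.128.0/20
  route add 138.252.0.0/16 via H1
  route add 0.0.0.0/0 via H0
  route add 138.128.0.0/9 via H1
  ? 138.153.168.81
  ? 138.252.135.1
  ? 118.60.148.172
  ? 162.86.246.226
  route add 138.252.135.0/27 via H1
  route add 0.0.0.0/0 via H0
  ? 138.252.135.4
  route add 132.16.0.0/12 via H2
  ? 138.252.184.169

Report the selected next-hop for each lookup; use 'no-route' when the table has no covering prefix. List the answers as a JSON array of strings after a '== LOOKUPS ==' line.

Apply in order:
  add 138.252.128.0/20 -> H2 at depth 20
  add 118.100.0.0/14 -> H1 at depth 14
  add 138.252.135.0/28 -> H2 at depth 28
  add 118.0.0.0/8 -> H2 at depth 8
  - 118.100.0.0/14 clear@14
  lookup 165.76.147.35: bits 10 walk d0:-→d1:-→d2:- -> no-route
  add 138.252.0.0/16 -> H0 at depth 16
  - 138.252.0.0/16 clear@16
  - 138.252.128.0/20 clear@20
  add 138.252.0.0/16 -> H1 at depth 16
  add 0.0.0.0/0 -> H0 at depth 0
  add 138.128.0.0/9 -> H1 at depth 9
  lookup 138.153.168.81: bits 100010101 walk d0:H0→d1:-→d2:-→d3:-→d4:-→d5:-→d6:-→d7:-→d8:-→d9:H1 -> H1
  lookup 138.252.135.1: bits 1000101011111100100001110000 walk d0:H0→d1:-→d2:-→d3:-→d4:-→d5:-→d6:-→d7:-→d8:-→d9:H1→d10:-→d11:-→d12:-→d13:-→d14:-→d15:-→d16:H1→d17:-→d18:-→d19:-→d20:-→d21:-→d22:-→d23:-→d24:-→d25:-→d26:-→d27:-→d28:H2 -> H2
  lookup 118.60.148.172: bits 011101100 walk d0:H0→d1:-→d2:-→d3:-→d4:-→d5:-→d6:-→d7:-→d8:H2→d9:- -> H2
  lookup 162.86.246.226: bits 10 walk d0:H0→d1:-→d2:- -> H0
  add 138.252.135.0/27 -> H1 at depth 27
  add 0.0.0.0/0 -> H0 at depth 0
  lookup 138.252.135.4: bits 1000101011111100100001110000 walk d0:H0→d1:-→d2:-→d3:-→d4:-→d5:-→d6:-→d7:-→d8:-→d9:H1→d10:-→d11:-→d12:-→d13:-→d14:-→d15:-→d16:H1→d17:-→d18:-→d19:-→d20:-→d21:-→d22:-→d23:-→d24:-→d25:-→d26:-→d27:H1→d28:H2 -> H2
  add 132.16.0.0/12 -> H2 at depth 12
  lookup 138.252.184.169: bits 100010101111110010 walk d0:H0→d1:-→d2:-→d3:-→d4:-→d5:-→d6:-→d7:-→d8:-→d9:H1→d10:-→d11:-→d12:-→d13:-→d14:-→d15:-→d16:H1→d17:-→d18:- -> H1

== LOOKUPS ==
["no-route","H1","H2","H2","H0","H2","H1"]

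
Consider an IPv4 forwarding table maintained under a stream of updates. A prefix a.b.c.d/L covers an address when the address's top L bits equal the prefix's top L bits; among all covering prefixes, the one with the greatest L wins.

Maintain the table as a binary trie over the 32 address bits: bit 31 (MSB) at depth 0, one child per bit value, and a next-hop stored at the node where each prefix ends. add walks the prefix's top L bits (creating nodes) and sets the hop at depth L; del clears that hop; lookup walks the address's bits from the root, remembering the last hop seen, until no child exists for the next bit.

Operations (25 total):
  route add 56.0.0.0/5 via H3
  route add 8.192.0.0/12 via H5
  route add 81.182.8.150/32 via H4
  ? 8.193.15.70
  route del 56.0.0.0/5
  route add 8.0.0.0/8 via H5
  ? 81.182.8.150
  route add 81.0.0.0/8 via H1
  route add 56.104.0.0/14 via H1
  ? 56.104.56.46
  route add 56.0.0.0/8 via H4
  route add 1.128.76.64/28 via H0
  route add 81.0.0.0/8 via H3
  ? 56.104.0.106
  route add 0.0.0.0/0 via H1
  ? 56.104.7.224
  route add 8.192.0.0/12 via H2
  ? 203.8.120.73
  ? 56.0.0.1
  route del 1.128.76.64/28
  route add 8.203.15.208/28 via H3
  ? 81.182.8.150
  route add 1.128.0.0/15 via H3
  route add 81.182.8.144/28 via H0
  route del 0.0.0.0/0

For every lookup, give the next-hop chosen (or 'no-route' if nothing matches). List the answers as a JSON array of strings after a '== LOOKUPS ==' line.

Process each operation:
  add 56.0.0.0/5 -> H3 at depth 5
  add 8.192.0.0/12 -> H5 at depth 12
  add 81.182.8.150/32 -> H4 at depth 32
  Q 8.193.15.70: descend 000010001100 ; hops seen [H5] ; pick H5
  - 56.0.0.0/5 clear@5
  add 8.0.0.0/8 -> H5 at depth 8
  Q 81.182.8.150: descend 01010001101101100000100010010110 ; hops seen [H4] ; pick H4
  add 81.0.0.0/8 -> H1 at depth 8
  add 56.104.0.0/14 -> H1 at depth 14
  Q 56.104.56.46: descend 00111000011010 ; hops seen [H1] ; pick H1
  add 56.0.0.0/8 -> H4 at depth 8
  add 1.128.76.64/28 -> H0 at depth 28
  add 81.0.0.0/8 -> H3 at depth 8
  Q 56.104.0.106: descend 00111000011010 ; hops seen [H4,H1] ; pick H1
  add 0.0.0.0/0 -> H1 at depth 0
  Q 56.104.7.224: descend 00111000011010 ; hops seen [H1,H4,H1] ; pick H1
  add 8.192.0.0/12 -> H2 at depth 12
  Q 203.8.120.73: descend ε ; hops seen [H1] ; pick H1
  Q 56.0.0.1: descend 001110000 ; hops seen [H1,H4] ; pick H4
  - 1.128.76.64/28 clear@28
  add 8.203.15.208/28 -> H3 at depth 28
  Q 81.182.8.150: descend 01010001101101100000100010010110 ; hops seen [H1,H3,H4] ; pick H4
  add 1.128.0.0/15 -> H3 at depth 15
  add 81.182.8.144/28 -> H0 at depth 28
  - 0.0.0.0/0 clear@0

== LOOKUPS ==
["H5","H4","H1","H1","H1","H1","H4","H4"]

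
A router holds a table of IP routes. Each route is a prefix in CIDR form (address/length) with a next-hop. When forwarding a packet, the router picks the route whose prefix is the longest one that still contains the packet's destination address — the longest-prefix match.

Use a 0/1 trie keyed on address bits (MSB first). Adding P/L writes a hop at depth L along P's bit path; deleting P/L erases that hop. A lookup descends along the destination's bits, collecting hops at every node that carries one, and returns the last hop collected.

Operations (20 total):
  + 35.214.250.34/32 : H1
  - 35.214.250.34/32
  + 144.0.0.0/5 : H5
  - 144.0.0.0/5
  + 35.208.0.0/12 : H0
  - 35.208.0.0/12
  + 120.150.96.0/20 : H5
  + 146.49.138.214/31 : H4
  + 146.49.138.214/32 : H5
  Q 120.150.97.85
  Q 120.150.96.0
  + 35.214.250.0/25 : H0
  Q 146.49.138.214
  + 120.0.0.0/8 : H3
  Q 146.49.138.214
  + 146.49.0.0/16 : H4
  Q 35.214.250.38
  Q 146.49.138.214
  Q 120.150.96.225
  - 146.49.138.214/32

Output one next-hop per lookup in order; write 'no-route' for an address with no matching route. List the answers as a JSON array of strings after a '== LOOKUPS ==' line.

Process each operation:
  add 35.214.250.34/32 -> H1 at depth 32
  - 35.214.250.34/32 clear@32
  add 144.0.0.0/5 -> H5 at depth 5
  - 144.0.0.0/5 clear@5
  add 35.208.0.0/12 -> H0 at depth 12
  - 35.208.0.0/12 clear@12
  add 120.150.96.0/20 -> H5 at depth 20
  add 146.49.138.214/31 -> H4 at depth 31
  add 146.49.138.214/32 -> H5 at depth 32
  Q 120.150.97.85: descend 01111000100101100110 ; hops seen [H5] ; pick H5
  Q 120.150.96.0: descend 01111000100101100110 ; hops seen [H5] ; pick H5
  add 35.214.250.0/25 -> H0 at depth 25
  Q 146.49.138.214: descend 10010010001100011000101011010110 ; hops seen [H4,H5] ; pick H5
  add 120.0.0.0/8 -> H3 at depth 8
  Q 146.49.138.214: descend 10010010001100011000101011010110 ; hops seen [H4,H5] ; pick H5
  add 146.49.0.0/16 -> H4 at depth 16
  Q 35.214.250.38: descend 00100011110101101111101000100 ; hops seen [H0] ; pick H0
  Q 146.49.138.214: descend 10010010001100011000101011010110 ; hops seen [H4,H4,H5] ; pick H5
  Q 120.150.96.225: descend 01111000100101100110 ; hops seen [H3,H5] ; pick H5
  - 146.49.138.214/32 clear@32

== LOOKUPS ==
["H5","H5","H5","H5","H0","H5","H5"]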